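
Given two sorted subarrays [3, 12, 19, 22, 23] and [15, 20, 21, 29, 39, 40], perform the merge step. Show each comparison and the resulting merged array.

Merging process:

Compare 3 vs 15: take 3 from left. Merged: [3]
Compare 12 vs 15: take 12 from left. Merged: [3, 12]
Compare 19 vs 15: take 15 from right. Merged: [3, 12, 15]
Compare 19 vs 20: take 19 from left. Merged: [3, 12, 15, 19]
Compare 22 vs 20: take 20 from right. Merged: [3, 12, 15, 19, 20]
Compare 22 vs 21: take 21 from right. Merged: [3, 12, 15, 19, 20, 21]
Compare 22 vs 29: take 22 from left. Merged: [3, 12, 15, 19, 20, 21, 22]
Compare 23 vs 29: take 23 from left. Merged: [3, 12, 15, 19, 20, 21, 22, 23]
Append remaining from right: [29, 39, 40]. Merged: [3, 12, 15, 19, 20, 21, 22, 23, 29, 39, 40]

Final merged array: [3, 12, 15, 19, 20, 21, 22, 23, 29, 39, 40]
Total comparisons: 8

The merged array is [3, 12, 15, 19, 20, 21, 22, 23, 29, 39, 40], requiring 8 comparisons. The merge step runs in O(n) time where n is the total number of elements.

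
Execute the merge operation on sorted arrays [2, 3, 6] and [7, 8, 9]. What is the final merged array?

Merging process:

Compare 2 vs 7: take 2 from left. Merged: [2]
Compare 3 vs 7: take 3 from left. Merged: [2, 3]
Compare 6 vs 7: take 6 from left. Merged: [2, 3, 6]
Append remaining from right: [7, 8, 9]. Merged: [2, 3, 6, 7, 8, 9]

Final merged array: [2, 3, 6, 7, 8, 9]
Total comparisons: 3

The merged array is [2, 3, 6, 7, 8, 9], requiring 3 comparisons. The merge step runs in O(n) time where n is the total number of elements.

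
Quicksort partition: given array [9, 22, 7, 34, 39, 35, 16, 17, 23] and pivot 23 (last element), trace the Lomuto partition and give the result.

Lomuto partition with pivot = 23:

Initial array: [9, 22, 7, 34, 39, 35, 16, 17, 23]

arr[0]=9 <= 23: swap with position 0, array becomes [9, 22, 7, 34, 39, 35, 16, 17, 23]
arr[1]=22 <= 23: swap with position 1, array becomes [9, 22, 7, 34, 39, 35, 16, 17, 23]
arr[2]=7 <= 23: swap with position 2, array becomes [9, 22, 7, 34, 39, 35, 16, 17, 23]
arr[3]=34 > 23: no swap
arr[4]=39 > 23: no swap
arr[5]=35 > 23: no swap
arr[6]=16 <= 23: swap with position 3, array becomes [9, 22, 7, 16, 39, 35, 34, 17, 23]
arr[7]=17 <= 23: swap with position 4, array becomes [9, 22, 7, 16, 17, 35, 34, 39, 23]

Place pivot at position 5: [9, 22, 7, 16, 17, 23, 34, 39, 35]
Pivot position: 5

After partitioning with pivot 23, the array becomes [9, 22, 7, 16, 17, 23, 34, 39, 35]. The pivot is placed at index 5. All elements to the left of the pivot are <= 23, and all elements to the right are > 23.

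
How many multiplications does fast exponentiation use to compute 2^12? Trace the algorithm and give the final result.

Computing 2^12 by squaring (build up from 2^1; each line after the first costs one multiplication):

2^1 = 2
2^2 = (2^1)^2 = 2^2 = 4
2^3 = 2 * 2^2 = 2 * 4 = 8
2^6 = (2^3)^2 = 8^2 = 64
2^12 = (2^6)^2 = 64^2 = 4096

Result: 4096
Multiplications needed: 4 (4 lines after 2^1)

2^12 = 4096. Using exponentiation by squaring, this requires 4 multiplications. The key idea: if the exponent is even, square the half-power; if odd, multiply by the base once.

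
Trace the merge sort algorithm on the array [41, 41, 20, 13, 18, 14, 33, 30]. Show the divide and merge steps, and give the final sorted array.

Merge sort trace:

Split: [41, 41, 20, 13, 18, 14, 33, 30] -> [41, 41, 20, 13] and [18, 14, 33, 30]
  Split: [41, 41, 20, 13] -> [41, 41] and [20, 13]
    Split: [41, 41] -> [41] and [41]
    Merge: [41] + [41] -> [41, 41]
    Split: [20, 13] -> [20] and [13]
    Merge: [20] + [13] -> [13, 20]
  Merge: [41, 41] + [13, 20] -> [13, 20, 41, 41]
  Split: [18, 14, 33, 30] -> [18, 14] and [33, 30]
    Split: [18, 14] -> [18] and [14]
    Merge: [18] + [14] -> [14, 18]
    Split: [33, 30] -> [33] and [30]
    Merge: [33] + [30] -> [30, 33]
  Merge: [14, 18] + [30, 33] -> [14, 18, 30, 33]
Merge: [13, 20, 41, 41] + [14, 18, 30, 33] -> [13, 14, 18, 20, 30, 33, 41, 41]

Final sorted array: [13, 14, 18, 20, 30, 33, 41, 41]

The merge sort proceeds by recursively splitting the array and merging sorted halves.
After all merges, the sorted array is [13, 14, 18, 20, 30, 33, 41, 41].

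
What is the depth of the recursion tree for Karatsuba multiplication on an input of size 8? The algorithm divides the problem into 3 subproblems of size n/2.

For divide and conquer with division factor 2:

Problem sizes at each level:
Level 0: 8
Level 1: 4
Level 2: 2
Level 3: 1

The root is level 0 and the size-1 base case is level 3 (the tree spans levels 0 through 3, i.e. 4 levels counting the root), so the depth is the number of divisions: log_2(8) = 3

The recursion tree depth is log_2(8) = 3. At each level, the problem size is divided by 2, so it takes 3 divisions to reduce to a base case of size 1. The algorithm makes 3 recursive calls at each level.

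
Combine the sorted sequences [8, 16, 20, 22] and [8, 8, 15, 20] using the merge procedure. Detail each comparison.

Merging process:

Compare 8 vs 8: take 8 from left. Merged: [8]
Compare 16 vs 8: take 8 from right. Merged: [8, 8]
Compare 16 vs 8: take 8 from right. Merged: [8, 8, 8]
Compare 16 vs 15: take 15 from right. Merged: [8, 8, 8, 15]
Compare 16 vs 20: take 16 from left. Merged: [8, 8, 8, 15, 16]
Compare 20 vs 20: take 20 from left. Merged: [8, 8, 8, 15, 16, 20]
Compare 22 vs 20: take 20 from right. Merged: [8, 8, 8, 15, 16, 20, 20]
Append remaining from left: [22]. Merged: [8, 8, 8, 15, 16, 20, 20, 22]

Final merged array: [8, 8, 8, 15, 16, 20, 20, 22]
Total comparisons: 7

The merged array is [8, 8, 8, 15, 16, 20, 20, 22], requiring 7 comparisons. The merge step runs in O(n) time where n is the total number of elements.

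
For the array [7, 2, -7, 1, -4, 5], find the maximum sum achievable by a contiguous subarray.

Using Kadane's algorithm on [7, 2, -7, 1, -4, 5]:

Scanning through the array:
Position 1 (value 2): max_ending_here = 9, max_so_far = 9
Position 2 (value -7): max_ending_here = 2, max_so_far = 9
Position 3 (value 1): max_ending_here = 3, max_so_far = 9
Position 4 (value -4): max_ending_here = -1, max_so_far = 9
Position 5 (value 5): max_ending_here = 5, max_so_far = 9

Maximum subarray: [7, 2]
Maximum sum: 9

The maximum subarray is [7, 2] with sum 9. This subarray runs from index 0 to index 1.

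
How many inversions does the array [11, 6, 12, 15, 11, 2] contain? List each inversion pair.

Finding inversions in [11, 6, 12, 15, 11, 2]:

(0, 1): arr[0]=11 > arr[1]=6
(0, 5): arr[0]=11 > arr[5]=2
(1, 5): arr[1]=6 > arr[5]=2
(2, 4): arr[2]=12 > arr[4]=11
(2, 5): arr[2]=12 > arr[5]=2
(3, 4): arr[3]=15 > arr[4]=11
(3, 5): arr[3]=15 > arr[5]=2
(4, 5): arr[4]=11 > arr[5]=2

Total inversions: 8

The array has 8 inversion(s): (0,1), (0,5), (1,5), (2,4), (2,5), (3,4), (3,5), (4,5). Each pair (i,j) satisfies i < j and arr[i] > arr[j].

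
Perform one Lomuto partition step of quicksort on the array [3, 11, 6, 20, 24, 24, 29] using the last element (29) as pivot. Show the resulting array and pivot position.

Lomuto partition with pivot = 29:

Initial array: [3, 11, 6, 20, 24, 24, 29]

arr[0]=3 <= 29: swap with position 0, array becomes [3, 11, 6, 20, 24, 24, 29]
arr[1]=11 <= 29: swap with position 1, array becomes [3, 11, 6, 20, 24, 24, 29]
arr[2]=6 <= 29: swap with position 2, array becomes [3, 11, 6, 20, 24, 24, 29]
arr[3]=20 <= 29: swap with position 3, array becomes [3, 11, 6, 20, 24, 24, 29]
arr[4]=24 <= 29: swap with position 4, array becomes [3, 11, 6, 20, 24, 24, 29]
arr[5]=24 <= 29: swap with position 5, array becomes [3, 11, 6, 20, 24, 24, 29]

Place pivot at position 6: [3, 11, 6, 20, 24, 24, 29]
Pivot position: 6

After partitioning with pivot 29, the array becomes [3, 11, 6, 20, 24, 24, 29]. The pivot is placed at index 6. All elements to the left of the pivot are <= 29, and all elements to the right are > 29.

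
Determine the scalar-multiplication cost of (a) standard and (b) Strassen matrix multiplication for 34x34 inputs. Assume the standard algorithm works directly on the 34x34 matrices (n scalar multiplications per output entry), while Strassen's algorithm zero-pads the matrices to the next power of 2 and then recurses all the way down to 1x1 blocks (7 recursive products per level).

Matrix multiplication for 34x34 matrices:

Strassen's algorithm requires power-of-2 dimensions. Pad 34x34 to 64x64 (next power of 2).

Standard algorithm: 34^3 = 39304 multiplications
Strassen's algorithm: 7^(log2(64)) = 7^6 = 117649 multiplications
Difference: 39304 - 117649 = -78345 (Strassen uses MORE here due to padding overhead — for small or just-over-power-of-2 n, padding can outweigh the per-level savings)

Standard: 39304 multiplications (34^3). Strassen: 117649 multiplications (7^6, after padding to 64x64). Strassen reduces 8 recursive multiplications to 7 at each level.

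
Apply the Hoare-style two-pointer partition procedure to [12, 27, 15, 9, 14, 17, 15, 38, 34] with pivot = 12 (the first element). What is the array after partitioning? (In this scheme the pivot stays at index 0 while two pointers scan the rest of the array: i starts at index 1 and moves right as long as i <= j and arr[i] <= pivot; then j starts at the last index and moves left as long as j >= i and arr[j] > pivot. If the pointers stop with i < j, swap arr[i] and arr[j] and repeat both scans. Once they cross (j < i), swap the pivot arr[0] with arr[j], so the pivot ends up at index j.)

Hoare-style two-pointer partition with pivot = 12:

Initial array: [12, 27, 15, 9, 14, 17, 15, 38, 34]

Pointers start at i = 1, j = 8.
i stops at index 1 (arr[1]=27 > 12), j stops at index 3 (arr[3]=9 <= 12): swap arr[1] and arr[3], array becomes [12, 9, 15, 27, 14, 17, 15, 38, 34]
i ends at 2, j ends at 1: the pointers have crossed (j < i), so scanning stops.

Swap pivot arr[0] with arr[1] to place pivot at position 1: [9, 12, 15, 27, 14, 17, 15, 38, 34]
Pivot position: 1

After partitioning with pivot 12, the array becomes [9, 12, 15, 27, 14, 17, 15, 38, 34]. The pivot is placed at index 1. All elements to the left of the pivot are <= 12, and all elements to the right are > 12.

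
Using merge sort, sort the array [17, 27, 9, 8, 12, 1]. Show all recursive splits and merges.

Merge sort trace:

Split: [17, 27, 9, 8, 12, 1] -> [17, 27, 9] and [8, 12, 1]
  Split: [17, 27, 9] -> [17] and [27, 9]
    Split: [27, 9] -> [27] and [9]
    Merge: [27] + [9] -> [9, 27]
  Merge: [17] + [9, 27] -> [9, 17, 27]
  Split: [8, 12, 1] -> [8] and [12, 1]
    Split: [12, 1] -> [12] and [1]
    Merge: [12] + [1] -> [1, 12]
  Merge: [8] + [1, 12] -> [1, 8, 12]
Merge: [9, 17, 27] + [1, 8, 12] -> [1, 8, 9, 12, 17, 27]

Final sorted array: [1, 8, 9, 12, 17, 27]

The merge sort proceeds by recursively splitting the array and merging sorted halves.
After all merges, the sorted array is [1, 8, 9, 12, 17, 27].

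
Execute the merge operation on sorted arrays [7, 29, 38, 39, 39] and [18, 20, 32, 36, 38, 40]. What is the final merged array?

Merging process:

Compare 7 vs 18: take 7 from left. Merged: [7]
Compare 29 vs 18: take 18 from right. Merged: [7, 18]
Compare 29 vs 20: take 20 from right. Merged: [7, 18, 20]
Compare 29 vs 32: take 29 from left. Merged: [7, 18, 20, 29]
Compare 38 vs 32: take 32 from right. Merged: [7, 18, 20, 29, 32]
Compare 38 vs 36: take 36 from right. Merged: [7, 18, 20, 29, 32, 36]
Compare 38 vs 38: take 38 from left. Merged: [7, 18, 20, 29, 32, 36, 38]
Compare 39 vs 38: take 38 from right. Merged: [7, 18, 20, 29, 32, 36, 38, 38]
Compare 39 vs 40: take 39 from left. Merged: [7, 18, 20, 29, 32, 36, 38, 38, 39]
Compare 39 vs 40: take 39 from left. Merged: [7, 18, 20, 29, 32, 36, 38, 38, 39, 39]
Append remaining from right: [40]. Merged: [7, 18, 20, 29, 32, 36, 38, 38, 39, 39, 40]

Final merged array: [7, 18, 20, 29, 32, 36, 38, 38, 39, 39, 40]
Total comparisons: 10

The merged array is [7, 18, 20, 29, 32, 36, 38, 38, 39, 39, 40], requiring 10 comparisons. The merge step runs in O(n) time where n is the total number of elements.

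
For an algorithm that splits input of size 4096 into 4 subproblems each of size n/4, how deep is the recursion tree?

For divide and conquer with division factor 4:

Problem sizes at each level:
Level 0: 4096
Level 1: 1024
Level 2: 256
Level 3: 64
Level 4: 16
Level 5: 4
Level 6: 1

The root is level 0 and the size-1 base case is level 6 (the tree spans levels 0 through 6, i.e. 7 levels counting the root), so the depth is the number of divisions: log_4(4096) = 6

The recursion tree depth is log_4(4096) = 6. At each level, the problem size is divided by 4, so it takes 6 divisions to reduce to a base case of size 1. The algorithm makes 4 recursive calls at each level.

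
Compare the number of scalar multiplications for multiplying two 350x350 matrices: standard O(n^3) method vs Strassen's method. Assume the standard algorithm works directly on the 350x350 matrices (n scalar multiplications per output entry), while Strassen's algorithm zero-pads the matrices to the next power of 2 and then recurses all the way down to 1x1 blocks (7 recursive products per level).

Matrix multiplication for 350x350 matrices:

Strassen's algorithm requires power-of-2 dimensions. Pad 350x350 to 512x512 (next power of 2).

Standard algorithm: 350^3 = 42875000 multiplications
Strassen's algorithm: 7^(log2(512)) = 7^9 = 40353607 multiplications
Savings: 42875000 - 40353607 = 2521393 multiplications

Standard: 42875000 multiplications (350^3). Strassen: 40353607 multiplications (7^9, after padding to 512x512). Strassen reduces 8 recursive multiplications to 7 at each level.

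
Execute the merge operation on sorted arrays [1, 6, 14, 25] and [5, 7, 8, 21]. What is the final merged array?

Merging process:

Compare 1 vs 5: take 1 from left. Merged: [1]
Compare 6 vs 5: take 5 from right. Merged: [1, 5]
Compare 6 vs 7: take 6 from left. Merged: [1, 5, 6]
Compare 14 vs 7: take 7 from right. Merged: [1, 5, 6, 7]
Compare 14 vs 8: take 8 from right. Merged: [1, 5, 6, 7, 8]
Compare 14 vs 21: take 14 from left. Merged: [1, 5, 6, 7, 8, 14]
Compare 25 vs 21: take 21 from right. Merged: [1, 5, 6, 7, 8, 14, 21]
Append remaining from left: [25]. Merged: [1, 5, 6, 7, 8, 14, 21, 25]

Final merged array: [1, 5, 6, 7, 8, 14, 21, 25]
Total comparisons: 7

The merged array is [1, 5, 6, 7, 8, 14, 21, 25], requiring 7 comparisons. The merge step runs in O(n) time where n is the total number of elements.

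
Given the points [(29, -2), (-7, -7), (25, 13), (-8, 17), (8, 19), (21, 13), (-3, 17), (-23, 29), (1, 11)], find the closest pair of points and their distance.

Computing all pairwise distances among 9 points:

d((29, -2), (-7, -7)) = 36.3456
d((29, -2), (25, 13)) = 15.5242
d((29, -2), (-8, 17)) = 41.5933
d((29, -2), (8, 19)) = 29.6985
d((29, -2), (21, 13)) = 17.0
d((29, -2), (-3, 17)) = 37.2156
d((29, -2), (-23, 29)) = 60.5392
d((29, -2), (1, 11)) = 30.8707
d((-7, -7), (25, 13)) = 37.7359
d((-7, -7), (-8, 17)) = 24.0208
d((-7, -7), (8, 19)) = 30.0167
d((-7, -7), (21, 13)) = 34.4093
d((-7, -7), (-3, 17)) = 24.3311
d((-7, -7), (-23, 29)) = 39.3954
d((-7, -7), (1, 11)) = 19.6977
d((25, 13), (-8, 17)) = 33.2415
d((25, 13), (8, 19)) = 18.0278
d((25, 13), (21, 13)) = 4.0 <-- minimum
d((25, 13), (-3, 17)) = 28.2843
d((25, 13), (-23, 29)) = 50.5964
d((25, 13), (1, 11)) = 24.0832
d((-8, 17), (8, 19)) = 16.1245
d((-8, 17), (21, 13)) = 29.2746
d((-8, 17), (-3, 17)) = 5.0
d((-8, 17), (-23, 29)) = 19.2094
d((-8, 17), (1, 11)) = 10.8167
d((8, 19), (21, 13)) = 14.3178
d((8, 19), (-3, 17)) = 11.1803
d((8, 19), (-23, 29)) = 32.573
d((8, 19), (1, 11)) = 10.6301
d((21, 13), (-3, 17)) = 24.3311
d((21, 13), (-23, 29)) = 46.8188
d((21, 13), (1, 11)) = 20.0998
d((-3, 17), (-23, 29)) = 23.3238
d((-3, 17), (1, 11)) = 7.2111
d((-23, 29), (1, 11)) = 30.0

Closest pair: (25, 13) and (21, 13) with distance 4.0

The closest pair is (25, 13) and (21, 13) with Euclidean distance 4.0. For 9 points, brute-force pairwise comparison is shown above. For large n, the divide-and-conquer algorithm (sort by x, recurse on halves, check the dividing strip) achieves O(n log n).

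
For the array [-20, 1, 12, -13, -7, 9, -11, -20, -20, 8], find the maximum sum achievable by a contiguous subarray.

Using Kadane's algorithm on [-20, 1, 12, -13, -7, 9, -11, -20, -20, 8]:

Scanning through the array:
Position 1 (value 1): max_ending_here = 1, max_so_far = 1
Position 2 (value 12): max_ending_here = 13, max_so_far = 13
Position 3 (value -13): max_ending_here = 0, max_so_far = 13
Position 4 (value -7): max_ending_here = -7, max_so_far = 13
Position 5 (value 9): max_ending_here = 9, max_so_far = 13
Position 6 (value -11): max_ending_here = -2, max_so_far = 13
Position 7 (value -20): max_ending_here = -20, max_so_far = 13
Position 8 (value -20): max_ending_here = -20, max_so_far = 13
Position 9 (value 8): max_ending_here = 8, max_so_far = 13

Maximum subarray: [1, 12]
Maximum sum: 13

The maximum subarray is [1, 12] with sum 13. This subarray runs from index 1 to index 2.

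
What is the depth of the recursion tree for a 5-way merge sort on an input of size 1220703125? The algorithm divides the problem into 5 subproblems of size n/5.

For divide and conquer with division factor 5:

Problem sizes at each level:
Level 0: 1220703125
Level 1: 244140625
Level 2: 48828125
Level 3: 9765625
Level 4: 1953125
Level 5: 390625
Level 6: 78125
Level 7: 15625
Level 8: 3125
Level 9: 625
Level 10: 125
Level 11: 25
Level 12: 5
Level 13: 1

The root is level 0 and the size-1 base case is level 13 (the tree spans levels 0 through 13, i.e. 14 levels counting the root), so the depth is the number of divisions: log_5(1220703125) = 13

The recursion tree depth is log_5(1220703125) = 13. At each level, the problem size is divided by 5, so it takes 13 divisions to reduce to a base case of size 1. The algorithm makes 5 recursive calls at each level.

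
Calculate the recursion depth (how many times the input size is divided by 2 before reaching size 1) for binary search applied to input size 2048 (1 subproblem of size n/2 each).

For divide and conquer with division factor 2:

Problem sizes at each level:
Level 0: 2048
Level 1: 1024
Level 2: 512
Level 3: 256
Level 4: 128
Level 5: 64
Level 6: 32
Level 7: 16
Level 8: 8
Level 9: 4
Level 10: 2
Level 11: 1

The root is level 0 and the size-1 base case is level 11 (the tree spans levels 0 through 11, i.e. 12 levels counting the root), so the depth is the number of divisions: log_2(2048) = 11

The recursion tree depth is log_2(2048) = 11. At each level, the problem size is divided by 2, so it takes 11 divisions to reduce to a base case of size 1. The algorithm makes 1 recursive call at each level.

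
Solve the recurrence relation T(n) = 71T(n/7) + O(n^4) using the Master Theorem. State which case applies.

Master Theorem for T(n) = 71T(n/7) + O(n^4):

a = 71, b = 7, c = 4
log_b(a) = log_7(71) = 2.1906

Case 3: c = 4 > log_7(71) = 2.1906
T(n) = O(n^4) = O(n^4)

For T(n) = 71T(n/7) + O(n^4): log_7(71) = 2.1906. This is Case 3 of the Master Theorem (c > log_b(a), work dominated by root), giving O(n^4).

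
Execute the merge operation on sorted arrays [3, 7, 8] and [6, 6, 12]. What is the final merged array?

Merging process:

Compare 3 vs 6: take 3 from left. Merged: [3]
Compare 7 vs 6: take 6 from right. Merged: [3, 6]
Compare 7 vs 6: take 6 from right. Merged: [3, 6, 6]
Compare 7 vs 12: take 7 from left. Merged: [3, 6, 6, 7]
Compare 8 vs 12: take 8 from left. Merged: [3, 6, 6, 7, 8]
Append remaining from right: [12]. Merged: [3, 6, 6, 7, 8, 12]

Final merged array: [3, 6, 6, 7, 8, 12]
Total comparisons: 5

The merged array is [3, 6, 6, 7, 8, 12], requiring 5 comparisons. The merge step runs in O(n) time where n is the total number of elements.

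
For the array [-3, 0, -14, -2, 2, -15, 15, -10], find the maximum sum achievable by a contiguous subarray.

Using Kadane's algorithm on [-3, 0, -14, -2, 2, -15, 15, -10]:

Scanning through the array:
Position 1 (value 0): max_ending_here = 0, max_so_far = 0
Position 2 (value -14): max_ending_here = -14, max_so_far = 0
Position 3 (value -2): max_ending_here = -2, max_so_far = 0
Position 4 (value 2): max_ending_here = 2, max_so_far = 2
Position 5 (value -15): max_ending_here = -13, max_so_far = 2
Position 6 (value 15): max_ending_here = 15, max_so_far = 15
Position 7 (value -10): max_ending_here = 5, max_so_far = 15

Maximum subarray: [15]
Maximum sum: 15

The maximum subarray is [15] with sum 15. This subarray runs from index 6 to index 6.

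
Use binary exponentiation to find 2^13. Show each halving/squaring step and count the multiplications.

Computing 2^13 by squaring (build up from 2^1; each line after the first costs one multiplication):

2^1 = 2
2^2 = (2^1)^2 = 2^2 = 4
2^3 = 2 * 2^2 = 2 * 4 = 8
2^6 = (2^3)^2 = 8^2 = 64
2^12 = (2^6)^2 = 64^2 = 4096
2^13 = 2 * 2^12 = 2 * 4096 = 8192

Result: 8192
Multiplications needed: 5 (5 lines after 2^1)

2^13 = 8192. Using exponentiation by squaring, this requires 5 multiplications. The key idea: if the exponent is even, square the half-power; if odd, multiply by the base once.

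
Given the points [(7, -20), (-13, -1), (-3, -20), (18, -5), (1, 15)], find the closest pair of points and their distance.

Computing all pairwise distances among 5 points:

d((7, -20), (-13, -1)) = 27.5862
d((7, -20), (-3, -20)) = 10.0 <-- minimum
d((7, -20), (18, -5)) = 18.6011
d((7, -20), (1, 15)) = 35.5106
d((-13, -1), (-3, -20)) = 21.4709
d((-13, -1), (18, -5)) = 31.257
d((-13, -1), (1, 15)) = 21.2603
d((-3, -20), (18, -5)) = 25.807
d((-3, -20), (1, 15)) = 35.2278
d((18, -5), (1, 15)) = 26.2488

Closest pair: (7, -20) and (-3, -20) with distance 10.0

The closest pair is (7, -20) and (-3, -20) with Euclidean distance 10.0. For 5 points, brute-force pairwise comparison is shown above. For large n, the divide-and-conquer algorithm (sort by x, recurse on halves, check the dividing strip) achieves O(n log n).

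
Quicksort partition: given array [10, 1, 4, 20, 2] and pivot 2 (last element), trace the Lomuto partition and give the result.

Lomuto partition with pivot = 2:

Initial array: [10, 1, 4, 20, 2]

arr[0]=10 > 2: no swap
arr[1]=1 <= 2: swap with position 0, array becomes [1, 10, 4, 20, 2]
arr[2]=4 > 2: no swap
arr[3]=20 > 2: no swap

Place pivot at position 1: [1, 2, 4, 20, 10]
Pivot position: 1

After partitioning with pivot 2, the array becomes [1, 2, 4, 20, 10]. The pivot is placed at index 1. All elements to the left of the pivot are <= 2, and all elements to the right are > 2.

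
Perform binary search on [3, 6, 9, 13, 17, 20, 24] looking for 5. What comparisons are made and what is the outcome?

Binary search for 5 in [3, 6, 9, 13, 17, 20, 24]:

lo=0, hi=6, mid=3, arr[mid]=13 -> 13 > 5, search left half
lo=0, hi=2, mid=1, arr[mid]=6 -> 6 > 5, search left half
lo=0, hi=0, mid=0, arr[mid]=3 -> 3 < 5, search right half
lo=1 > hi=0, target 5 not found

Binary search determines that 5 is not in the array after 3 comparisons. The search space was exhausted without finding the target.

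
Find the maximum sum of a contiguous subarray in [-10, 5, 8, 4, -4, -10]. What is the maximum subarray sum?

Using Kadane's algorithm on [-10, 5, 8, 4, -4, -10]:

Scanning through the array:
Position 1 (value 5): max_ending_here = 5, max_so_far = 5
Position 2 (value 8): max_ending_here = 13, max_so_far = 13
Position 3 (value 4): max_ending_here = 17, max_so_far = 17
Position 4 (value -4): max_ending_here = 13, max_so_far = 17
Position 5 (value -10): max_ending_here = 3, max_so_far = 17

Maximum subarray: [5, 8, 4]
Maximum sum: 17

The maximum subarray is [5, 8, 4] with sum 17. This subarray runs from index 1 to index 3.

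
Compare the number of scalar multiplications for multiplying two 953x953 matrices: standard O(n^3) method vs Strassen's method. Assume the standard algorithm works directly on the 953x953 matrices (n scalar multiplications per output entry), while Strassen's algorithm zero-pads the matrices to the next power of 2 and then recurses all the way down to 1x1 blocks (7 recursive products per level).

Matrix multiplication for 953x953 matrices:

Strassen's algorithm requires power-of-2 dimensions. Pad 953x953 to 1024x1024 (next power of 2).

Standard algorithm: 953^3 = 865523177 multiplications
Strassen's algorithm: 7^(log2(1024)) = 7^10 = 282475249 multiplications
Savings: 865523177 - 282475249 = 583047928 multiplications

Standard: 865523177 multiplications (953^3). Strassen: 282475249 multiplications (7^10, after padding to 1024x1024). Strassen reduces 8 recursive multiplications to 7 at each level.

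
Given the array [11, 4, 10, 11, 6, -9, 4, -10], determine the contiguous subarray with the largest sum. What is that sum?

Using Kadane's algorithm on [11, 4, 10, 11, 6, -9, 4, -10]:

Scanning through the array:
Position 1 (value 4): max_ending_here = 15, max_so_far = 15
Position 2 (value 10): max_ending_here = 25, max_so_far = 25
Position 3 (value 11): max_ending_here = 36, max_so_far = 36
Position 4 (value 6): max_ending_here = 42, max_so_far = 42
Position 5 (value -9): max_ending_here = 33, max_so_far = 42
Position 6 (value 4): max_ending_here = 37, max_so_far = 42
Position 7 (value -10): max_ending_here = 27, max_so_far = 42

Maximum subarray: [11, 4, 10, 11, 6]
Maximum sum: 42

The maximum subarray is [11, 4, 10, 11, 6] with sum 42. This subarray runs from index 0 to index 4.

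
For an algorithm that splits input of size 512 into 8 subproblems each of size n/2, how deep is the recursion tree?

For divide and conquer with division factor 2:

Problem sizes at each level:
Level 0: 512
Level 1: 256
Level 2: 128
Level 3: 64
Level 4: 32
Level 5: 16
Level 6: 8
Level 7: 4
Level 8: 2
Level 9: 1

The root is level 0 and the size-1 base case is level 9 (the tree spans levels 0 through 9, i.e. 10 levels counting the root), so the depth is the number of divisions: log_2(512) = 9

The recursion tree depth is log_2(512) = 9. At each level, the problem size is divided by 2, so it takes 9 divisions to reduce to a base case of size 1. The algorithm makes 8 recursive calls at each level.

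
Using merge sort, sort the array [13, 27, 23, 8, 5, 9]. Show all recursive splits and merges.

Merge sort trace:

Split: [13, 27, 23, 8, 5, 9] -> [13, 27, 23] and [8, 5, 9]
  Split: [13, 27, 23] -> [13] and [27, 23]
    Split: [27, 23] -> [27] and [23]
    Merge: [27] + [23] -> [23, 27]
  Merge: [13] + [23, 27] -> [13, 23, 27]
  Split: [8, 5, 9] -> [8] and [5, 9]
    Split: [5, 9] -> [5] and [9]
    Merge: [5] + [9] -> [5, 9]
  Merge: [8] + [5, 9] -> [5, 8, 9]
Merge: [13, 23, 27] + [5, 8, 9] -> [5, 8, 9, 13, 23, 27]

Final sorted array: [5, 8, 9, 13, 23, 27]

The merge sort proceeds by recursively splitting the array and merging sorted halves.
After all merges, the sorted array is [5, 8, 9, 13, 23, 27].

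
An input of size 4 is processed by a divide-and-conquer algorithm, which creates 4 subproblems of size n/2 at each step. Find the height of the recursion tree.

For divide and conquer with division factor 2:

Problem sizes at each level:
Level 0: 4
Level 1: 2
Level 2: 1

The root is level 0 and the size-1 base case is level 2 (the tree spans levels 0 through 2, i.e. 3 levels counting the root), so the depth is the number of divisions: log_2(4) = 2

The recursion tree depth is log_2(4) = 2. At each level, the problem size is divided by 2, so it takes 2 divisions to reduce to a base case of size 1. The algorithm makes 4 recursive calls at each level.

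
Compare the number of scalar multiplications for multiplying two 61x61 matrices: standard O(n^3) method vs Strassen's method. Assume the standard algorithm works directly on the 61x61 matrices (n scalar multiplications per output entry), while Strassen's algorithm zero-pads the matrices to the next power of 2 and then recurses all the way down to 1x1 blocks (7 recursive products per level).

Matrix multiplication for 61x61 matrices:

Strassen's algorithm requires power-of-2 dimensions. Pad 61x61 to 64x64 (next power of 2).

Standard algorithm: 61^3 = 226981 multiplications
Strassen's algorithm: 7^(log2(64)) = 7^6 = 117649 multiplications
Savings: 226981 - 117649 = 109332 multiplications

Standard: 226981 multiplications (61^3). Strassen: 117649 multiplications (7^6, after padding to 64x64). Strassen reduces 8 recursive multiplications to 7 at each level.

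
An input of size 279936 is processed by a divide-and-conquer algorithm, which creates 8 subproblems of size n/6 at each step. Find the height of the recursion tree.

For divide and conquer with division factor 6:

Problem sizes at each level:
Level 0: 279936
Level 1: 46656
Level 2: 7776
Level 3: 1296
Level 4: 216
Level 5: 36
Level 6: 6
Level 7: 1

The root is level 0 and the size-1 base case is level 7 (the tree spans levels 0 through 7, i.e. 8 levels counting the root), so the depth is the number of divisions: log_6(279936) = 7

The recursion tree depth is log_6(279936) = 7. At each level, the problem size is divided by 6, so it takes 7 divisions to reduce to a base case of size 1. The algorithm makes 8 recursive calls at each level.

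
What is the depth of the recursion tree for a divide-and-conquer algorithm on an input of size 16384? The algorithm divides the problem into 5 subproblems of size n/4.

For divide and conquer with division factor 4:

Problem sizes at each level:
Level 0: 16384
Level 1: 4096
Level 2: 1024
Level 3: 256
Level 4: 64
Level 5: 16
Level 6: 4
Level 7: 1

The root is level 0 and the size-1 base case is level 7 (the tree spans levels 0 through 7, i.e. 8 levels counting the root), so the depth is the number of divisions: log_4(16384) = 7

The recursion tree depth is log_4(16384) = 7. At each level, the problem size is divided by 4, so it takes 7 divisions to reduce to a base case of size 1. The algorithm makes 5 recursive calls at each level.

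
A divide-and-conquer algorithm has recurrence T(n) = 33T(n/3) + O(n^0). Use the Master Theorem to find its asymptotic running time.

Master Theorem for T(n) = 33T(n/3) + O(n^0):

a = 33, b = 3, c = 0
log_b(a) = log_3(33) = 3.1827

Case 1: c = 0 < log_3(33) = 3.1827
T(n) = O(n^(log_3 33))

For T(n) = 33T(n/3) + O(n^0): log_3(33) = 3.1827. This is Case 1 of the Master Theorem (c < log_b(a), work dominated by leaves), giving O(n^(log_3 33)).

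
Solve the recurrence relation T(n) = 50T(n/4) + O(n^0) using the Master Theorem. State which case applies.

Master Theorem for T(n) = 50T(n/4) + O(n^0):

a = 50, b = 4, c = 0
log_b(a) = log_4(50) = 2.8219

Case 1: c = 0 < log_4(50) = 2.8219
T(n) = O(n^(log_4 50))

For T(n) = 50T(n/4) + O(n^0): log_4(50) = 2.8219. This is Case 1 of the Master Theorem (c < log_b(a), work dominated by leaves), giving O(n^(log_4 50)).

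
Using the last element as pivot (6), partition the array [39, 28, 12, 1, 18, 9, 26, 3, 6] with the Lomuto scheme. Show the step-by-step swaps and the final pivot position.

Lomuto partition with pivot = 6:

Initial array: [39, 28, 12, 1, 18, 9, 26, 3, 6]

arr[0]=39 > 6: no swap
arr[1]=28 > 6: no swap
arr[2]=12 > 6: no swap
arr[3]=1 <= 6: swap with position 0, array becomes [1, 28, 12, 39, 18, 9, 26, 3, 6]
arr[4]=18 > 6: no swap
arr[5]=9 > 6: no swap
arr[6]=26 > 6: no swap
arr[7]=3 <= 6: swap with position 1, array becomes [1, 3, 12, 39, 18, 9, 26, 28, 6]

Place pivot at position 2: [1, 3, 6, 39, 18, 9, 26, 28, 12]
Pivot position: 2

After partitioning with pivot 6, the array becomes [1, 3, 6, 39, 18, 9, 26, 28, 12]. The pivot is placed at index 2. All elements to the left of the pivot are <= 6, and all elements to the right are > 6.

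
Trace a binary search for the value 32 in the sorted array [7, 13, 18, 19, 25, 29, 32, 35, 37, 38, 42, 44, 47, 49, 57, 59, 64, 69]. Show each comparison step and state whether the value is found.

Binary search for 32 in [7, 13, 18, 19, 25, 29, 32, 35, 37, 38, 42, 44, 47, 49, 57, 59, 64, 69]:

lo=0, hi=17, mid=8, arr[mid]=37 -> 37 > 32, search left half
lo=0, hi=7, mid=3, arr[mid]=19 -> 19 < 32, search right half
lo=4, hi=7, mid=5, arr[mid]=29 -> 29 < 32, search right half
lo=6, hi=7, mid=6, arr[mid]=32 -> Found target at index 6!

Binary search finds 32 at index 6 after 4 comparisons. The search repeatedly halves the search space by comparing with the middle element.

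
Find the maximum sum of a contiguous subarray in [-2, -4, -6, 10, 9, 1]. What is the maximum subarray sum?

Using Kadane's algorithm on [-2, -4, -6, 10, 9, 1]:

Scanning through the array:
Position 1 (value -4): max_ending_here = -4, max_so_far = -2
Position 2 (value -6): max_ending_here = -6, max_so_far = -2
Position 3 (value 10): max_ending_here = 10, max_so_far = 10
Position 4 (value 9): max_ending_here = 19, max_so_far = 19
Position 5 (value 1): max_ending_here = 20, max_so_far = 20

Maximum subarray: [10, 9, 1]
Maximum sum: 20

The maximum subarray is [10, 9, 1] with sum 20. This subarray runs from index 3 to index 5.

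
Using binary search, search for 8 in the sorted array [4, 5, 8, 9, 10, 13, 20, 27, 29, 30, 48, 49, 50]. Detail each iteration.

Binary search for 8 in [4, 5, 8, 9, 10, 13, 20, 27, 29, 30, 48, 49, 50]:

lo=0, hi=12, mid=6, arr[mid]=20 -> 20 > 8, search left half
lo=0, hi=5, mid=2, arr[mid]=8 -> Found target at index 2!

Binary search finds 8 at index 2 after 2 comparisons. The search repeatedly halves the search space by comparing with the middle element.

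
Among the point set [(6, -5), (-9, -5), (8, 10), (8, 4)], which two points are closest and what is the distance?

Computing all pairwise distances among 4 points:

d((6, -5), (-9, -5)) = 15.0
d((6, -5), (8, 10)) = 15.1327
d((6, -5), (8, 4)) = 9.2195
d((-9, -5), (8, 10)) = 22.6716
d((-9, -5), (8, 4)) = 19.2354
d((8, 10), (8, 4)) = 6.0 <-- minimum

Closest pair: (8, 10) and (8, 4) with distance 6.0

The closest pair is (8, 10) and (8, 4) with Euclidean distance 6.0. For 4 points, brute-force pairwise comparison is shown above. For large n, the divide-and-conquer algorithm (sort by x, recurse on halves, check the dividing strip) achieves O(n log n).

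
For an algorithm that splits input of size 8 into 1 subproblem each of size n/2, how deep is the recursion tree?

For divide and conquer with division factor 2:

Problem sizes at each level:
Level 0: 8
Level 1: 4
Level 2: 2
Level 3: 1

The root is level 0 and the size-1 base case is level 3 (the tree spans levels 0 through 3, i.e. 4 levels counting the root), so the depth is the number of divisions: log_2(8) = 3

The recursion tree depth is log_2(8) = 3. At each level, the problem size is divided by 2, so it takes 3 divisions to reduce to a base case of size 1. The algorithm makes 1 recursive call at each level.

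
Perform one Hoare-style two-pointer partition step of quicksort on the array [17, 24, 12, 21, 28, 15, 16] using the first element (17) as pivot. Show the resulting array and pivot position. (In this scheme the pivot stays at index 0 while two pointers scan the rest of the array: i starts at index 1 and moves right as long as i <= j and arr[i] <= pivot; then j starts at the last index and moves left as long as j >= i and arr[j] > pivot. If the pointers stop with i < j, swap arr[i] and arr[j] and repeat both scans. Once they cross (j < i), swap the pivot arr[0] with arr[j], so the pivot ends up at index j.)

Hoare-style two-pointer partition with pivot = 17:

Initial array: [17, 24, 12, 21, 28, 15, 16]

Pointers start at i = 1, j = 6.
i stops at index 1 (arr[1]=24 > 17), j stops at index 6 (arr[6]=16 <= 17): swap arr[1] and arr[6], array becomes [17, 16, 12, 21, 28, 15, 24]
i stops at index 3 (arr[3]=21 > 17), j stops at index 5 (arr[5]=15 <= 17): swap arr[3] and arr[5], array becomes [17, 16, 12, 15, 28, 21, 24]
i ends at 4, j ends at 3: the pointers have crossed (j < i), so scanning stops.

Swap pivot arr[0] with arr[3] to place pivot at position 3: [15, 16, 12, 17, 28, 21, 24]
Pivot position: 3

After partitioning with pivot 17, the array becomes [15, 16, 12, 17, 28, 21, 24]. The pivot is placed at index 3. All elements to the left of the pivot are <= 17, and all elements to the right are > 17.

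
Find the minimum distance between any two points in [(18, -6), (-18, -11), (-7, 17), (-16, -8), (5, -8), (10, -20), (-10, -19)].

Computing all pairwise distances among 7 points:

d((18, -6), (-18, -11)) = 36.3456
d((18, -6), (-7, 17)) = 33.9706
d((18, -6), (-16, -8)) = 34.0588
d((18, -6), (5, -8)) = 13.1529
d((18, -6), (10, -20)) = 16.1245
d((18, -6), (-10, -19)) = 30.8707
d((-18, -11), (-7, 17)) = 30.0832
d((-18, -11), (-16, -8)) = 3.6056 <-- minimum
d((-18, -11), (5, -8)) = 23.1948
d((-18, -11), (10, -20)) = 29.4109
d((-18, -11), (-10, -19)) = 11.3137
d((-7, 17), (-16, -8)) = 26.5707
d((-7, 17), (5, -8)) = 27.7308
d((-7, 17), (10, -20)) = 40.7185
d((-7, 17), (-10, -19)) = 36.1248
d((-16, -8), (5, -8)) = 21.0
d((-16, -8), (10, -20)) = 28.6356
d((-16, -8), (-10, -19)) = 12.53
d((5, -8), (10, -20)) = 13.0
d((5, -8), (-10, -19)) = 18.6011
d((10, -20), (-10, -19)) = 20.025

Closest pair: (-18, -11) and (-16, -8) with distance 3.6056

The closest pair is (-18, -11) and (-16, -8) with Euclidean distance 3.6056. For 7 points, brute-force pairwise comparison is shown above. For large n, the divide-and-conquer algorithm (sort by x, recurse on halves, check the dividing strip) achieves O(n log n).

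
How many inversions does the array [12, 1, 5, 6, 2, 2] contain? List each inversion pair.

Finding inversions in [12, 1, 5, 6, 2, 2]:

(0, 1): arr[0]=12 > arr[1]=1
(0, 2): arr[0]=12 > arr[2]=5
(0, 3): arr[0]=12 > arr[3]=6
(0, 4): arr[0]=12 > arr[4]=2
(0, 5): arr[0]=12 > arr[5]=2
(2, 4): arr[2]=5 > arr[4]=2
(2, 5): arr[2]=5 > arr[5]=2
(3, 4): arr[3]=6 > arr[4]=2
(3, 5): arr[3]=6 > arr[5]=2

Total inversions: 9

The array has 9 inversion(s): (0,1), (0,2), (0,3), (0,4), (0,5), (2,4), (2,5), (3,4), (3,5). Each pair (i,j) satisfies i < j and arr[i] > arr[j].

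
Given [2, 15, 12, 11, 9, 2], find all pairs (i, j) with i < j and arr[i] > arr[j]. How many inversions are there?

Finding inversions in [2, 15, 12, 11, 9, 2]:

(1, 2): arr[1]=15 > arr[2]=12
(1, 3): arr[1]=15 > arr[3]=11
(1, 4): arr[1]=15 > arr[4]=9
(1, 5): arr[1]=15 > arr[5]=2
(2, 3): arr[2]=12 > arr[3]=11
(2, 4): arr[2]=12 > arr[4]=9
(2, 5): arr[2]=12 > arr[5]=2
(3, 4): arr[3]=11 > arr[4]=9
(3, 5): arr[3]=11 > arr[5]=2
(4, 5): arr[4]=9 > arr[5]=2

Total inversions: 10

The array has 10 inversion(s): (1,2), (1,3), (1,4), (1,5), (2,3), (2,4), (2,5), (3,4), (3,5), (4,5). Each pair (i,j) satisfies i < j and arr[i] > arr[j].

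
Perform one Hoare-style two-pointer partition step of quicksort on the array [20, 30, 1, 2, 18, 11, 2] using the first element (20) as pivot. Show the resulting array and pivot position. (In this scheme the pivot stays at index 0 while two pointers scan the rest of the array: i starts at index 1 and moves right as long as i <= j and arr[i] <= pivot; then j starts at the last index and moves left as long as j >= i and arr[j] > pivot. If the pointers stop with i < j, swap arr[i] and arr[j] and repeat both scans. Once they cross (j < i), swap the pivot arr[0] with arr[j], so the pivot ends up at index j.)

Hoare-style two-pointer partition with pivot = 20:

Initial array: [20, 30, 1, 2, 18, 11, 2]

Pointers start at i = 1, j = 6.
i stops at index 1 (arr[1]=30 > 20), j stops at index 6 (arr[6]=2 <= 20): swap arr[1] and arr[6], array becomes [20, 2, 1, 2, 18, 11, 30]
i ends at 6, j ends at 5: the pointers have crossed (j < i), so scanning stops.

Swap pivot arr[0] with arr[5] to place pivot at position 5: [11, 2, 1, 2, 18, 20, 30]
Pivot position: 5

After partitioning with pivot 20, the array becomes [11, 2, 1, 2, 18, 20, 30]. The pivot is placed at index 5. All elements to the left of the pivot are <= 20, and all elements to the right are > 20.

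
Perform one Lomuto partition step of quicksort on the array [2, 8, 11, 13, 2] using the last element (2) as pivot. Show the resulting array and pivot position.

Lomuto partition with pivot = 2:

Initial array: [2, 8, 11, 13, 2]

arr[0]=2 <= 2: swap with position 0, array becomes [2, 8, 11, 13, 2]
arr[1]=8 > 2: no swap
arr[2]=11 > 2: no swap
arr[3]=13 > 2: no swap

Place pivot at position 1: [2, 2, 11, 13, 8]
Pivot position: 1

After partitioning with pivot 2, the array becomes [2, 2, 11, 13, 8]. The pivot is placed at index 1. All elements to the left of the pivot are <= 2, and all elements to the right are > 2.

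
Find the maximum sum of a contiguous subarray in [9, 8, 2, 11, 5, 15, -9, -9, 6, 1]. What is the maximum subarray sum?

Using Kadane's algorithm on [9, 8, 2, 11, 5, 15, -9, -9, 6, 1]:

Scanning through the array:
Position 1 (value 8): max_ending_here = 17, max_so_far = 17
Position 2 (value 2): max_ending_here = 19, max_so_far = 19
Position 3 (value 11): max_ending_here = 30, max_so_far = 30
Position 4 (value 5): max_ending_here = 35, max_so_far = 35
Position 5 (value 15): max_ending_here = 50, max_so_far = 50
Position 6 (value -9): max_ending_here = 41, max_so_far = 50
Position 7 (value -9): max_ending_here = 32, max_so_far = 50
Position 8 (value 6): max_ending_here = 38, max_so_far = 50
Position 9 (value 1): max_ending_here = 39, max_so_far = 50

Maximum subarray: [9, 8, 2, 11, 5, 15]
Maximum sum: 50

The maximum subarray is [9, 8, 2, 11, 5, 15] with sum 50. This subarray runs from index 0 to index 5.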